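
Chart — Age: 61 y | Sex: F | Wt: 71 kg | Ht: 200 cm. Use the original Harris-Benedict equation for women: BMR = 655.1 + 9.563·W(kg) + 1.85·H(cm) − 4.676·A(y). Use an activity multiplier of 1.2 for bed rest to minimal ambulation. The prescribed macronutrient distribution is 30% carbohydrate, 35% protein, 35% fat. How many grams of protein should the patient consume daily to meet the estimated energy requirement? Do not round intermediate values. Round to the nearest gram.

149 g/day

Harris-Benedict: BMR = 655.1 + 9.563(71) + 1.85(200) − 4.676(61) = 1418.837 kcal/day.
TEE = 1418.837 × 1.2 = 1702.6044 kcal/day.
Protein energy = 35% × 1702.6044 = 595.9115 kcal.
Protein = 595.9115 ÷ 4 kcal/g = 148.9779 g.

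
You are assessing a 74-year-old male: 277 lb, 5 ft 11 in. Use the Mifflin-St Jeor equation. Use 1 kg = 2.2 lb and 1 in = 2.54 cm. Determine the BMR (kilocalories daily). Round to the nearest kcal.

2021 kilocalories daily

Convert to metric: weight = 277 ÷ 2.2 = 125.9091 kg; height = (5×12 + 11) × 2.54 = 71 × 2.54 = 180.34 cm.
Mifflin-St Jeor (male): BMR = 10(125.9091) + 6.25(180.34) − 5(74) + 5 = 1259.0909 + 1127.125 − 370 + 5 = 2021.2159 kcal/day.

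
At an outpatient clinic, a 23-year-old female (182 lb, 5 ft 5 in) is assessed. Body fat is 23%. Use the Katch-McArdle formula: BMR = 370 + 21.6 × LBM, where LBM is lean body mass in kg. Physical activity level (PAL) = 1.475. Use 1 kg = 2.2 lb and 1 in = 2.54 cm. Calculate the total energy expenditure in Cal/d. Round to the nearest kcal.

2575 Cal/d

Convert to metric: weight = 182 ÷ 2.2 = 82.7273 kg; height = (5×12 + 5) × 2.54 = 65 × 2.54 = 165.1 cm.
LBM = 82.7273 × (1 − 0.23) = 63.7 kg. Katch-McArdle: BMR = 370 + 21.6 × 63.7 = 1745.92 kcal/day.
TEE = BMR × activity factor = 1745.92 × 1.475 = 2575.232 kcal/day.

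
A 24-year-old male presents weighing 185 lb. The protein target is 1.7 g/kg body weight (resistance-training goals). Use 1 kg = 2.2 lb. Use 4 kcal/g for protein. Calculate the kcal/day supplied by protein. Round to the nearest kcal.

Weight in kg = 185 ÷ 2.2 = 84.0909 kg.
Protein = 1.7 g/kg × 84.0909 kg = 142.9545 g/day.
Protein energy = 142.9545 g × 4 kcal/g = 571.8182 kcal/day.

572 kcal/day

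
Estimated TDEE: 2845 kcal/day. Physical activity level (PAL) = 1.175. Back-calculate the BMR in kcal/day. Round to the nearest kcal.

2421 kcal/day

BMR = TEE ÷ activity factor = 2845 ÷ 1.175 = 2421.2766 kcal/day.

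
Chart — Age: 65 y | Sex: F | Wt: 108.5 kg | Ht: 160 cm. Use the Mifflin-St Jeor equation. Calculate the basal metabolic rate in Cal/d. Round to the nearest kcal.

Mifflin-St Jeor (female): BMR = 10(108.5) + 6.25(160) − 5(65) − 161 = 1085 + 1000 − 325 − 161 = 1599 kcal/day.

1599 Cal/d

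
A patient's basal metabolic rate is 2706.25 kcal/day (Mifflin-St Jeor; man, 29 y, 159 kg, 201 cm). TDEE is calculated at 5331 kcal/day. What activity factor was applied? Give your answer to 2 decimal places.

1.97

Activity factor = TEE ÷ BMR = 5331 ÷ 2706.25 = 1.97.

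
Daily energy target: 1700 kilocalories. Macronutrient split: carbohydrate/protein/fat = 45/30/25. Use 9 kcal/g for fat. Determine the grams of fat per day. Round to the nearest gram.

47 g/day

Fat energy = 25% × 1700 = 425 kcal.
At 9 kcal/g: 425 ÷ 9 = 47.2222 g.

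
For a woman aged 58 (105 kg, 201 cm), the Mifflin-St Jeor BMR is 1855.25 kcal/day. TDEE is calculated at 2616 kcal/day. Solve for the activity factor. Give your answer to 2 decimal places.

1.41

Activity factor = TEE ÷ BMR = 2616 ÷ 1855.25 = 1.41.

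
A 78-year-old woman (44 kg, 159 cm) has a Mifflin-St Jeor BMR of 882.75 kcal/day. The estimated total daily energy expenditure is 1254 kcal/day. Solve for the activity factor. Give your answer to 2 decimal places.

1.42

Activity factor = TEE ÷ BMR = 1254 ÷ 882.75 = 1.421.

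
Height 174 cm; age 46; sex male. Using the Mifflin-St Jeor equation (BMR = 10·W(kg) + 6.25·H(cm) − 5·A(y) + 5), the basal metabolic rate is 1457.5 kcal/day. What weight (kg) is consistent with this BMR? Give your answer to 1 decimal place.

1457.5 = 10·W + 6.25(174) − 5(46) + 5
10·W = 1457.5 − 862.5 = 595, so W = 59.5 kg.

59.5 kg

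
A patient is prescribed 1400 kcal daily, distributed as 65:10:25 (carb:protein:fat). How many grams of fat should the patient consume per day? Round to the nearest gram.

Fat energy = 25% × 1400 = 350 kcal.
At 9 kcal/g: 350 ÷ 9 = 38.8889 g.

39 g/day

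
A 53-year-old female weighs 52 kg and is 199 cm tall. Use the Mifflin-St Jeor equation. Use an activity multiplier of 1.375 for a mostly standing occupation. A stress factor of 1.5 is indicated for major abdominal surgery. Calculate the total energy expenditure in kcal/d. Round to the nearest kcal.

2759 kcal/d

Mifflin-St Jeor (female): BMR = 10(52) + 6.25(199) − 5(53) − 161 = 520 + 1243.75 − 265 − 161 = 1337.75 kcal/day.
TEE = BMR × activity factor = 1337.75 × 1.375 = 1839.4063 kcal/day.
Apply stress factor: 1839.4063 × 1.5 = 2759.1094 kcal/day.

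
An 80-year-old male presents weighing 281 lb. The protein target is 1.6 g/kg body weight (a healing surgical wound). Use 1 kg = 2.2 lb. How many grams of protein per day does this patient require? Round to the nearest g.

204 g/day

Weight in kg = 281 ÷ 2.2 = 127.7273 kg.
Protein = 1.6 g/kg × 127.7273 kg = 204.3636 g/day.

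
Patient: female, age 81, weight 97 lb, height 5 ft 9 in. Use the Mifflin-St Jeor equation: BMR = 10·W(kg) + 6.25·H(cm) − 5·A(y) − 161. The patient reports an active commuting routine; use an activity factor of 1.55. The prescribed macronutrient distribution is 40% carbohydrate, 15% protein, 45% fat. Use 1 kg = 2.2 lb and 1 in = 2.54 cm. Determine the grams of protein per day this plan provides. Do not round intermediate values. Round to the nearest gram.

56 g/day

Convert to metric: weight = 97 ÷ 2.2 = 44.0909 kg; height = (5×12 + 9) × 2.54 = 69 × 2.54 = 175.26 cm.
Mifflin-St Jeor (female): BMR = 10(44.0909) + 6.25(175.26) − 5(81) − 161 = 440.9091 + 1095.375 − 405 − 161 = 970.2841 kcal/day.
TEE = 970.2841 × 1.55 = 1503.9403 kcal/day.
Protein energy = 15% × 1503.9403 = 225.5911 kcal.
Protein = 225.5911 ÷ 4 kcal/g = 56.3978 g.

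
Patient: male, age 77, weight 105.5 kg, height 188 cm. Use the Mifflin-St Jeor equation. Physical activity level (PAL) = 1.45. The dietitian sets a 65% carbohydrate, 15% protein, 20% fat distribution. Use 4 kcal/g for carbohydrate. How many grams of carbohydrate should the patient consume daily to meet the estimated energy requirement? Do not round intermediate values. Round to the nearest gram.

Mifflin-St Jeor (male): BMR = 10(105.5) + 6.25(188) − 5(77) + 5 = 1055 + 1175 − 385 + 5 = 1850 kcal/day.
TEE = 1850 × 1.45 = 2682.5 kcal/day.
Carbohydrate energy = 65% × 2682.5 = 1743.625 kcal.
Carbohydrate = 1743.625 ÷ 4 kcal/g = 435.9063 g.

436 g/day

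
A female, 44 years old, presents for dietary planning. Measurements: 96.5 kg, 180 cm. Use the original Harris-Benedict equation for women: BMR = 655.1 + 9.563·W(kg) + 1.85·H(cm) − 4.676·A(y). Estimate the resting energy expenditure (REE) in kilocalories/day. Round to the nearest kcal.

1705 kilocalories/day

Harris-Benedict: BMR = 655.1 + 9.563(96.5) + 1.85(180) − 4.676(44) = 1705.1855 kcal/day.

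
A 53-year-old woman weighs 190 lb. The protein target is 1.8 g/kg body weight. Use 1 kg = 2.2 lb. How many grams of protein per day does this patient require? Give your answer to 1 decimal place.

155.5 g/day

Weight in kg = 190 ÷ 2.2 = 86.3636 kg.
Protein = 1.8 g/kg × 86.3636 kg = 155.4545 g/day.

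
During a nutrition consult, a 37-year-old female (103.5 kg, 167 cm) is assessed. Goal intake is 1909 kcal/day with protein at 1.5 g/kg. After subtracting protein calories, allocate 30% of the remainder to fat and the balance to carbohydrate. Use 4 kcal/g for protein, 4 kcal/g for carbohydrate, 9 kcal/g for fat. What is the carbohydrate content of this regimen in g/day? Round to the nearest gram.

Protein = 1.5 × 103.5 = 155.25 g → 155.25 × 4 = 621 kcal.
Non-protein calories = 1909 − 621 = 1288 kcal.
Fat: 30% × 1288 = 386.4 kcal; carbohydrate: 901.6 kcal.
Carbohydrate: 901.6 kcal ÷ 4 kcal/g = 225.4 g.

225 g/day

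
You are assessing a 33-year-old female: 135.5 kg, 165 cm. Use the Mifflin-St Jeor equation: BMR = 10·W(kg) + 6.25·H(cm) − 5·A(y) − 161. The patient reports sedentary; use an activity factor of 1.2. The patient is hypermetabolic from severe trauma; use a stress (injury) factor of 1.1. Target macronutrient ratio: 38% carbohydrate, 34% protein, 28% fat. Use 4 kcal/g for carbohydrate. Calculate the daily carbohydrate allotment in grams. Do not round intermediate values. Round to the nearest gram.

258 g/day

Mifflin-St Jeor (female): BMR = 10(135.5) + 6.25(165) − 5(33) − 161 = 1355 + 1031.25 − 165 − 161 = 2060.25 kcal/day.
TEE = 2060.25 × 1.2 = 2472.3 kcal/day.
With stress factor 1.1: 2472.3 × 1.1 = 2719.53 kcal/day.
Carbohydrate energy = 38% × 2719.53 = 1033.4214 kcal.
Carbohydrate = 1033.4214 ÷ 4 kcal/g = 258.3554 g.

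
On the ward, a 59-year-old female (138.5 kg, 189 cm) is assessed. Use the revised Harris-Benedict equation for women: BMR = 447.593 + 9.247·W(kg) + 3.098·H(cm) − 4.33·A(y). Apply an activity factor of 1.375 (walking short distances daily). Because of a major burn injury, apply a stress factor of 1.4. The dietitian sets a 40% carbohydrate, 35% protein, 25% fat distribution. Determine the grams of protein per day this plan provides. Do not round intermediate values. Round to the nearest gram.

Harris-Benedict: BMR = 447.593 + 9.247(138.5) + 3.098(189) − 4.33(59) = 2058.3545 kcal/day.
TEE = 2058.3545 × 1.375 = 2830.2374 kcal/day.
With stress factor 1.4: 2830.2374 × 1.4 = 3962.3324 kcal/day.
Protein energy = 35% × 3962.3324 = 1386.8163 kcal.
Protein = 1386.8163 ÷ 4 kcal/g = 346.7041 g.

347 g/day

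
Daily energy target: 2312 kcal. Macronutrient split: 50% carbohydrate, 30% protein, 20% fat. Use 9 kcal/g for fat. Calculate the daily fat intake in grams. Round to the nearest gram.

51 g/day

Fat energy = 20% × 2312 = 462.4 kcal.
At 9 kcal/g: 462.4 ÷ 9 = 51.3778 g.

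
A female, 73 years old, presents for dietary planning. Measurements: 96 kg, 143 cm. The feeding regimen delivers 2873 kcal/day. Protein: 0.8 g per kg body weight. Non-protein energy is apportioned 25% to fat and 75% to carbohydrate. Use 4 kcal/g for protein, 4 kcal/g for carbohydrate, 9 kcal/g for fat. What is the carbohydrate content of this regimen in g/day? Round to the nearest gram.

Protein = 0.8 × 96 = 76.8 g → 76.8 × 4 = 307.2 kcal.
Non-protein calories = 2873 − 307.2 = 2565.8 kcal.
Fat: 25% × 2565.8 = 641.45 kcal; carbohydrate: 1924.35 kcal.
Carbohydrate: 1924.35 kcal ÷ 4 kcal/g = 481.0875 g.

481 g/day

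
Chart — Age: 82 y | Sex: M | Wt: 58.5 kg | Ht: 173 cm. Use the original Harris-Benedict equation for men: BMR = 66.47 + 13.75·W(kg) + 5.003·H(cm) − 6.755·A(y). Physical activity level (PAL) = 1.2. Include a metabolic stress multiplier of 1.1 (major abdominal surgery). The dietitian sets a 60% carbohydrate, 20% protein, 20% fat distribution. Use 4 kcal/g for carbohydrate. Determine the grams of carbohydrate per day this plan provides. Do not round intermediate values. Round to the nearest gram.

Harris-Benedict: BMR = 66.47 + 13.75(58.5) + 5.003(173) − 6.755(82) = 1182.454 kcal/day.
TEE = 1182.454 × 1.2 = 1418.9448 kcal/day.
With stress factor 1.1: 1418.9448 × 1.1 = 1560.8393 kcal/day.
Carbohydrate energy = 60% × 1560.8393 = 936.5036 kcal.
Carbohydrate = 936.5036 ÷ 4 kcal/g = 234.1259 g.

234 g/day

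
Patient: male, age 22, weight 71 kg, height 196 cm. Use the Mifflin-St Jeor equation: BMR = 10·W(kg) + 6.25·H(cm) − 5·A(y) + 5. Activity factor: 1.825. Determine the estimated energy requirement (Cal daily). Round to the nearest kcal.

3340 Cal daily

Mifflin-St Jeor (male): BMR = 10(71) + 6.25(196) − 5(22) + 5 = 710 + 1225 − 110 + 5 = 1830 kcal/day.
TEE = BMR × activity factor = 1830 × 1.825 = 3339.75 kcal/day.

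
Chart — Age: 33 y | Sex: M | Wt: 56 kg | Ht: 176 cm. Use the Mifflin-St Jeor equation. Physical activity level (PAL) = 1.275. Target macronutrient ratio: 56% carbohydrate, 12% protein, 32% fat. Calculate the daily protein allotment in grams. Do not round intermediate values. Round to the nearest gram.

57 g/day

Mifflin-St Jeor (male): BMR = 10(56) + 6.25(176) − 5(33) + 5 = 560 + 1100 − 165 + 5 = 1500 kcal/day.
TEE = 1500 × 1.275 = 1912.5 kcal/day.
Protein energy = 12% × 1912.5 = 229.5 kcal.
Protein = 229.5 ÷ 4 kcal/g = 57.375 g.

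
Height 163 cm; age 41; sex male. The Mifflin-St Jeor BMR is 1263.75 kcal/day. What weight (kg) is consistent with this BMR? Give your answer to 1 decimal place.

1263.75 = 10·W + 6.25(163) − 5(41) + 5
10·W = 1263.75 − 818.75 = 445, so W = 44.5 kg.

44.5 kg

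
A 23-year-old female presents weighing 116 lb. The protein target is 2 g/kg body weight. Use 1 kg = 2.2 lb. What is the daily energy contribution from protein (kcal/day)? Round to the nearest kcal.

422 kcal/day

Weight in kg = 116 ÷ 2.2 = 52.7273 kg.
Protein = 2 g/kg × 52.7273 kg = 105.4545 g/day.
Protein energy = 105.4545 g × 4 kcal/g = 421.8182 kcal/day.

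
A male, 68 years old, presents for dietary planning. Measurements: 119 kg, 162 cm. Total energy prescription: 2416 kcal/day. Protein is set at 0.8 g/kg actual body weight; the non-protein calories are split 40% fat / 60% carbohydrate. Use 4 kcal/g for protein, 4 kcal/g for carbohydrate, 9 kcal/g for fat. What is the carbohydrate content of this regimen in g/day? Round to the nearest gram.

Protein = 0.8 × 119 = 95.2 g → 95.2 × 4 = 380.8 kcal.
Non-protein calories = 2416 − 380.8 = 2035.2 kcal.
Fat: 40% × 2035.2 = 814.08 kcal; carbohydrate: 1221.12 kcal.
Carbohydrate: 1221.12 kcal ÷ 4 kcal/g = 305.28 g.

305 g/day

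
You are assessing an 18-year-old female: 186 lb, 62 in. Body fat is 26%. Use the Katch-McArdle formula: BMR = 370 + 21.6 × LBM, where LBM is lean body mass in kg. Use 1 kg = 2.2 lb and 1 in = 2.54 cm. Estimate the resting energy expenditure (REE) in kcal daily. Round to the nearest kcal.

1721 kcal daily

Convert to metric: weight = 186 ÷ 2.2 = 84.5455 kg; height = 62 × 2.54 = 157.48 cm.
LBM = 84.5455 × (1 − 0.26) = 62.5636 kg. Katch-McArdle: BMR = 370 + 21.6 × 62.5636 = 1721.3745 kcal/day.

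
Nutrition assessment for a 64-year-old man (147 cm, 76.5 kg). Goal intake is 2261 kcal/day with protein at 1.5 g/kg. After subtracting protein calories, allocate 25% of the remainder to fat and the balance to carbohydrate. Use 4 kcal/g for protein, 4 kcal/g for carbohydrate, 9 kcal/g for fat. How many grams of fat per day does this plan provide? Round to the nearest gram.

50 g/day

Protein = 1.5 × 76.5 = 114.75 g → 114.75 × 4 = 459 kcal.
Non-protein calories = 2261 − 459 = 1802 kcal.
Fat: 25% × 1802 = 450.5 kcal; carbohydrate: 1351.5 kcal.
Fat: 450.5 kcal ÷ 9 kcal/g = 50.0556 g.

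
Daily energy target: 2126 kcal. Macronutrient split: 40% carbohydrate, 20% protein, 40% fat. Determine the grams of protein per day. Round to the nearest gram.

Protein energy = 20% × 2126 = 425.2 kcal.
At 4 kcal/g: 425.2 ÷ 4 = 106.3 g.

106 g/day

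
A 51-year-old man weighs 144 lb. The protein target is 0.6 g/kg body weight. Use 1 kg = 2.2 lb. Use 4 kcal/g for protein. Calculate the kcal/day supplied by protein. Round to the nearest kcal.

157 kcal/day

Weight in kg = 144 ÷ 2.2 = 65.4545 kg.
Protein = 0.6 g/kg × 65.4545 kg = 39.2727 g/day.
Protein energy = 39.2727 g × 4 kcal/g = 157.0909 kcal/day.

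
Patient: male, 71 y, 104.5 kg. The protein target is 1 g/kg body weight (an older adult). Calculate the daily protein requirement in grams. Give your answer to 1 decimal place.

Protein = 1 g/kg × 104.5 kg = 104.5 g/day.

104.5 g/day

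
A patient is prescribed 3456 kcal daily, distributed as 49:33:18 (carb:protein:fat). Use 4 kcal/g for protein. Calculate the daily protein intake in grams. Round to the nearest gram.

Protein energy = 33% × 3456 = 1140.48 kcal.
At 4 kcal/g: 1140.48 ÷ 4 = 285.12 g.

285 g/day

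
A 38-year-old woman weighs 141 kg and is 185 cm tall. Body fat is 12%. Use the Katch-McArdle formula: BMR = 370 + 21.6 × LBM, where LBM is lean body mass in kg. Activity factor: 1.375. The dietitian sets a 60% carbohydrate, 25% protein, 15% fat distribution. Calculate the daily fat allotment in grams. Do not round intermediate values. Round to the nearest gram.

LBM = 141 × (1 − 0.12) = 124.08 kg. Katch-McArdle: BMR = 370 + 21.6 × 124.08 = 3050.128 kcal/day.
TEE = 3050.128 × 1.375 = 4193.926 kcal/day.
Fat energy = 15% × 4193.926 = 629.0889 kcal.
Fat = 629.0889 ÷ 9 kcal/g = 69.8988 g.

70 g/day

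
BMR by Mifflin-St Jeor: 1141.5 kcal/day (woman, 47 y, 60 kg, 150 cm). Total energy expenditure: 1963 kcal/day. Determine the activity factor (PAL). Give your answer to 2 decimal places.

1.72

Activity factor = TEE ÷ BMR = 1963 ÷ 1141.5 = 1.72.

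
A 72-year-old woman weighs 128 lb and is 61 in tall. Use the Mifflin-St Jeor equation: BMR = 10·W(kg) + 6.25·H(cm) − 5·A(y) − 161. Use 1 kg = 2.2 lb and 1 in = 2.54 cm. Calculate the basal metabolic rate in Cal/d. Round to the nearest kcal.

Convert to metric: weight = 128 ÷ 2.2 = 58.1818 kg; height = 61 × 2.54 = 154.94 cm.
Mifflin-St Jeor (female): BMR = 10(58.1818) + 6.25(154.94) − 5(72) − 161 = 581.8182 + 968.375 − 360 − 161 = 1029.1932 kcal/day.

1029 Cal/d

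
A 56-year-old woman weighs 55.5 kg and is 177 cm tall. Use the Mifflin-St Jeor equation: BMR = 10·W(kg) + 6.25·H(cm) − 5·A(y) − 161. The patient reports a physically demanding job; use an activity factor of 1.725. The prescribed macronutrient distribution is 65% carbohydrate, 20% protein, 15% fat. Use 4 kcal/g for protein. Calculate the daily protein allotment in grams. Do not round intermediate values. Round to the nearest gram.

105 g/day

Mifflin-St Jeor (female): BMR = 10(55.5) + 6.25(177) − 5(56) − 161 = 555 + 1106.25 − 280 − 161 = 1220.25 kcal/day.
TEE = 1220.25 × 1.725 = 2104.9313 kcal/day.
Protein energy = 20% × 2104.9313 = 420.9863 kcal.
Protein = 420.9863 ÷ 4 kcal/g = 105.2466 g.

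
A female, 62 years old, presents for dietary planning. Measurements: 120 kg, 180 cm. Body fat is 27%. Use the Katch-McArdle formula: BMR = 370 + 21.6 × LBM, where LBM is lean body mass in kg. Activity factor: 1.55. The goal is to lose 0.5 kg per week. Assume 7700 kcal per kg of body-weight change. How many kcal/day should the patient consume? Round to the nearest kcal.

LBM = 120 × (1 − 0.27) = 87.6 kg. Katch-McArdle: BMR = 370 + 21.6 × 87.6 = 2262.16 kcal/day.
TEE = 2262.16 × 1.55 = 3506.348 kcal/day.
Required daily deficit = 0.5 × 7700 ÷ 7 = 550 kcal/day.
Target intake = 3506.348 − 550 = 2956.348 kcal/day.

2956 kcal/day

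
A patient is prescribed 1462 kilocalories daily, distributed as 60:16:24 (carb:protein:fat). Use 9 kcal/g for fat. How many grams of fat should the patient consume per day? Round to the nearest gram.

Fat energy = 24% × 1462 = 350.88 kcal.
At 9 kcal/g: 350.88 ÷ 9 = 38.9867 g.

39 g/day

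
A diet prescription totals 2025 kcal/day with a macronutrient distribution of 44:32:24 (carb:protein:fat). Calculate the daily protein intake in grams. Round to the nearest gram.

162 g/day

Protein energy = 32% × 2025 = 648 kcal.
At 4 kcal/g: 648 ÷ 4 = 162 g.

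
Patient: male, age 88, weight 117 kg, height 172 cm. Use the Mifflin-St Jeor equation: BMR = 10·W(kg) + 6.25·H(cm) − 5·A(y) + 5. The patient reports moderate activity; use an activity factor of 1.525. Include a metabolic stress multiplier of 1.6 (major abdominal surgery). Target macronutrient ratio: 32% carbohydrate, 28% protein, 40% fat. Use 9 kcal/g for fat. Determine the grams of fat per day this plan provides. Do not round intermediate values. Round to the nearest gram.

196 g/day

Mifflin-St Jeor (male): BMR = 10(117) + 6.25(172) − 5(88) + 5 = 1170 + 1075 − 440 + 5 = 1810 kcal/day.
TEE = 1810 × 1.525 = 2760.25 kcal/day.
With stress factor 1.6: 2760.25 × 1.6 = 4416.4 kcal/day.
Fat energy = 40% × 4416.4 = 1766.56 kcal.
Fat = 1766.56 ÷ 9 kcal/g = 196.2844 g.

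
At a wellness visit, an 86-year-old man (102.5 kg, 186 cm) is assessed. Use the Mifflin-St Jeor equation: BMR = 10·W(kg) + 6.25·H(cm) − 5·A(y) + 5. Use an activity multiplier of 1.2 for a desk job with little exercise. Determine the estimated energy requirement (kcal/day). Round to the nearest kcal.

Mifflin-St Jeor (male): BMR = 10(102.5) + 6.25(186) − 5(86) + 5 = 1025 + 1162.5 − 430 + 5 = 1762.5 kcal/day.
TEE = BMR × activity factor = 1762.5 × 1.2 = 2115 kcal/day.

2115 kcal/day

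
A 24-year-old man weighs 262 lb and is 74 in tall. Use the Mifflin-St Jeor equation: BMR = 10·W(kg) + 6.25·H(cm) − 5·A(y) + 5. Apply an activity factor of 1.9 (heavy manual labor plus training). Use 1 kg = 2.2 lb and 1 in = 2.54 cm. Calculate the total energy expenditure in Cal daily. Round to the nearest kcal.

4276 Cal daily

Convert to metric: weight = 262 ÷ 2.2 = 119.0909 kg; height = 74 × 2.54 = 187.96 cm.
Mifflin-St Jeor (male): BMR = 10(119.0909) + 6.25(187.96) − 5(24) + 5 = 1190.9091 + 1174.75 − 120 + 5 = 2250.6591 kcal/day.
TEE = BMR × activity factor = 2250.6591 × 1.9 = 4276.2523 kcal/day.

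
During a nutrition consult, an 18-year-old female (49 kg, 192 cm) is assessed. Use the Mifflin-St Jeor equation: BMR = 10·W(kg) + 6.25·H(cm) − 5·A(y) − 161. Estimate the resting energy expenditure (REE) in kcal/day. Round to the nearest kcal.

1439 kcal/day

Mifflin-St Jeor (female): BMR = 10(49) + 6.25(192) − 5(18) − 161 = 490 + 1200 − 90 − 161 = 1439 kcal/day.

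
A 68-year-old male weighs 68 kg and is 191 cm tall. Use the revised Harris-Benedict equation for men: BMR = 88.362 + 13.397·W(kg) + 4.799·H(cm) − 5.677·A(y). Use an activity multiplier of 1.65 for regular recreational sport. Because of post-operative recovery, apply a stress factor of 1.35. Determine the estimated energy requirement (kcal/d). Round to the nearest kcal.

3408 kcal/d

Harris-Benedict: BMR = 88.362 + 13.397(68) + 4.799(191) − 5.677(68) = 1529.931 kcal/day.
TEE = BMR × activity factor = 1529.931 × 1.65 = 2524.3862 kcal/day.
Apply stress factor: 2524.3862 × 1.35 = 3407.9213 kcal/day.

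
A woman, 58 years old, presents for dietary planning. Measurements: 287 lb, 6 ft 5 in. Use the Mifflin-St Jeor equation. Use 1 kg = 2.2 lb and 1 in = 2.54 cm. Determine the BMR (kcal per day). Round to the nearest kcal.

2076 kcal per day

Convert to metric: weight = 287 ÷ 2.2 = 130.4545 kg; height = (6×12 + 5) × 2.54 = 77 × 2.54 = 195.58 cm.
Mifflin-St Jeor (female): BMR = 10(130.4545) + 6.25(195.58) − 5(58) − 161 = 1304.5455 + 1222.375 − 290 − 161 = 2075.9205 kcal/day.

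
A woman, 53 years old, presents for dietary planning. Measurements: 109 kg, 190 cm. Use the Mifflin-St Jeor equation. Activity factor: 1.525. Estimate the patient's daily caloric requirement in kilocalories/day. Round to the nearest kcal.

Mifflin-St Jeor (female): BMR = 10(109) + 6.25(190) − 5(53) − 161 = 1090 + 1187.5 − 265 − 161 = 1851.5 kcal/day.
TEE = BMR × activity factor = 1851.5 × 1.525 = 2823.5375 kcal/day.

2824 kilocalories/day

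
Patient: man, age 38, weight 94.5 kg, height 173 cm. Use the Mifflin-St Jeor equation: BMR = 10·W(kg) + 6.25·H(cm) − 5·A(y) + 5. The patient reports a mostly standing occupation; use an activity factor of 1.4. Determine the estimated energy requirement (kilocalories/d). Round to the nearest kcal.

2578 kilocalories/d

Mifflin-St Jeor (male): BMR = 10(94.5) + 6.25(173) − 5(38) + 5 = 945 + 1081.25 − 190 + 5 = 1841.25 kcal/day.
TEE = BMR × activity factor = 1841.25 × 1.4 = 2577.75 kcal/day.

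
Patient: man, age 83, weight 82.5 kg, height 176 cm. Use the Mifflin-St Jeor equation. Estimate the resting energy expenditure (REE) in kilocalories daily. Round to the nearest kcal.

1515 kilocalories daily

Mifflin-St Jeor (male): BMR = 10(82.5) + 6.25(176) − 5(83) + 5 = 825 + 1100 − 415 + 5 = 1515 kcal/day.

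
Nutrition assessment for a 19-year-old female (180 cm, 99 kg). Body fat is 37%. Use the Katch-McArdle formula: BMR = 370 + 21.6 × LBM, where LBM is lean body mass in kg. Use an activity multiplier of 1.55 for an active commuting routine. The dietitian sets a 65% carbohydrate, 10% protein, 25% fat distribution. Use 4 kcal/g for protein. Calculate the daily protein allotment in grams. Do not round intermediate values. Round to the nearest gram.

LBM = 99 × (1 − 0.37) = 62.37 kg. Katch-McArdle: BMR = 370 + 21.6 × 62.37 = 1717.192 kcal/day.
TEE = 1717.192 × 1.55 = 2661.6476 kcal/day.
Protein energy = 10% × 2661.6476 = 266.1648 kcal.
Protein = 266.1648 ÷ 4 kcal/g = 66.5412 g.

67 g/day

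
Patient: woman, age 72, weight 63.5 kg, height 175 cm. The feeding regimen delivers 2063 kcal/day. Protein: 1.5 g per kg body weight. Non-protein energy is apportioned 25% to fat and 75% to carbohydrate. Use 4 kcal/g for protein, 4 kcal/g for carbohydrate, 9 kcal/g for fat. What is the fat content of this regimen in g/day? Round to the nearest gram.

47 g/day

Protein = 1.5 × 63.5 = 95.25 g → 95.25 × 4 = 381 kcal.
Non-protein calories = 2063 − 381 = 1682 kcal.
Fat: 25% × 1682 = 420.5 kcal; carbohydrate: 1261.5 kcal.
Fat: 420.5 kcal ÷ 9 kcal/g = 46.7222 g.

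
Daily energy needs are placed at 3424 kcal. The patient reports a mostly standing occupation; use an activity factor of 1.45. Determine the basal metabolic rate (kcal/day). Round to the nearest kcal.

BMR = TEE ÷ activity factor = 3424 ÷ 1.45 = 2361.3793 kcal/day.

2361 kcal/day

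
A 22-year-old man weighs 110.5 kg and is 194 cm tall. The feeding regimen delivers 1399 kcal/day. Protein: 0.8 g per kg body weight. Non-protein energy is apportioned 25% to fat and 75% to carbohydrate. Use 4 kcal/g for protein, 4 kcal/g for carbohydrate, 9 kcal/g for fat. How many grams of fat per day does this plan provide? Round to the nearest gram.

Protein = 0.8 × 110.5 = 88.4 g → 88.4 × 4 = 353.6 kcal.
Non-protein calories = 1399 − 353.6 = 1045.4 kcal.
Fat: 25% × 1045.4 = 261.35 kcal; carbohydrate: 784.05 kcal.
Fat: 261.35 kcal ÷ 9 kcal/g = 29.0389 g.

29 g/day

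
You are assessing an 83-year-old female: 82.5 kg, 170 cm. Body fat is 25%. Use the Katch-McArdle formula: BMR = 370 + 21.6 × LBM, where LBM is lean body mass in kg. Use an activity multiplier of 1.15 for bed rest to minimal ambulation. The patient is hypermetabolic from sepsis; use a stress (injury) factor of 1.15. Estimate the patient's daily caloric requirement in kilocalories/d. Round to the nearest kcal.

LBM = 82.5 × (1 − 0.25) = 61.875 kg. Katch-McArdle: BMR = 370 + 21.6 × 61.875 = 1706.5 kcal/day.
TEE = BMR × activity factor = 1706.5 × 1.15 = 1962.475 kcal/day.
Apply stress factor: 1962.475 × 1.15 = 2256.8463 kcal/day.

2257 kilocalories/d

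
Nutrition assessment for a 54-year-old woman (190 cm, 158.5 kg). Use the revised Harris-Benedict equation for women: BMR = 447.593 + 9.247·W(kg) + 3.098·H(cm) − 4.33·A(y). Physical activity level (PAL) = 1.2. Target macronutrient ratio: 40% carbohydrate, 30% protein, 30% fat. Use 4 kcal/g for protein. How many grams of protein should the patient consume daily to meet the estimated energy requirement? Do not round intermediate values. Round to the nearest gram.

204 g/day

Harris-Benedict: BMR = 447.593 + 9.247(158.5) + 3.098(190) − 4.33(54) = 2268.0425 kcal/day.
TEE = 2268.0425 × 1.2 = 2721.651 kcal/day.
Protein energy = 30% × 2721.651 = 816.4953 kcal.
Protein = 816.4953 ÷ 4 kcal/g = 204.1238 g.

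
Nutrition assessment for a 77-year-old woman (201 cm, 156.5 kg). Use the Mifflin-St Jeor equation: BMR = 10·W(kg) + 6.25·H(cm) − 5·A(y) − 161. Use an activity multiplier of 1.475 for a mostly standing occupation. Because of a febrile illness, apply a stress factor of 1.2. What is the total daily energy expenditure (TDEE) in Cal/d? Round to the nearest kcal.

4027 Cal/d

Mifflin-St Jeor (female): BMR = 10(156.5) + 6.25(201) − 5(77) − 161 = 1565 + 1256.25 − 385 − 161 = 2275.25 kcal/day.
TEE = BMR × activity factor = 2275.25 × 1.475 = 3355.9938 kcal/day.
Apply stress factor: 3355.9938 × 1.2 = 4027.1925 kcal/day.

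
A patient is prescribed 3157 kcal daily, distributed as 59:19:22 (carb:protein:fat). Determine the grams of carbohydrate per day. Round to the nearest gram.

Carbohydrate energy = 59% × 3157 = 1862.63 kcal.
At 4 kcal/g: 1862.63 ÷ 4 = 465.6575 g.

466 g/day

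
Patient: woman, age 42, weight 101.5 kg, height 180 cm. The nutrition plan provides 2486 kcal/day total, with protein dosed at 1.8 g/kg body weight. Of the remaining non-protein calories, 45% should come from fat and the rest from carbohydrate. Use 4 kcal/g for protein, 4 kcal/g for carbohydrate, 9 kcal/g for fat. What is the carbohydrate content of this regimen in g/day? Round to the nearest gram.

Protein = 1.8 × 101.5 = 182.7 g → 182.7 × 4 = 730.8 kcal.
Non-protein calories = 2486 − 730.8 = 1755.2 kcal.
Fat: 45% × 1755.2 = 789.84 kcal; carbohydrate: 965.36 kcal.
Carbohydrate: 965.36 kcal ÷ 4 kcal/g = 241.34 g.

241 g/day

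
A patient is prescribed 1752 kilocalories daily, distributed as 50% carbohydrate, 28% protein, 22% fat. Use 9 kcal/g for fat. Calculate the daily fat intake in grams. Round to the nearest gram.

Fat energy = 22% × 1752 = 385.44 kcal.
At 9 kcal/g: 385.44 ÷ 9 = 42.8267 g.

43 g/day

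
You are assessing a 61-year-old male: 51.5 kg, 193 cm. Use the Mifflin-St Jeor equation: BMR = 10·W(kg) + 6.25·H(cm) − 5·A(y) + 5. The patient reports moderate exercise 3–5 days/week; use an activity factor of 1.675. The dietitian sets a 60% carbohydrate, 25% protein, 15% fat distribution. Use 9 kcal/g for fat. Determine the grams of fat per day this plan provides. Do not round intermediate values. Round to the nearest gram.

Mifflin-St Jeor (male): BMR = 10(51.5) + 6.25(193) − 5(61) + 5 = 515 + 1206.25 − 305 + 5 = 1421.25 kcal/day.
TEE = 1421.25 × 1.675 = 2380.5938 kcal/day.
Fat energy = 15% × 2380.5938 = 357.0891 kcal.
Fat = 357.0891 ÷ 9 kcal/g = 39.6766 g.

40 g/day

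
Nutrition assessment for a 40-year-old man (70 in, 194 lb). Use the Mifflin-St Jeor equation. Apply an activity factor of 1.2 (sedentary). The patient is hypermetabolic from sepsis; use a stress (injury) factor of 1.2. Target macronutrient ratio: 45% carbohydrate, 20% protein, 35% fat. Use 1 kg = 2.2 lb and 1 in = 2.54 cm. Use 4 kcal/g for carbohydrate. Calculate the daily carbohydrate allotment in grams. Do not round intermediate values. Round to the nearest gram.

Convert to metric: weight = 194 ÷ 2.2 = 88.1818 kg; height = 70 × 2.54 = 177.8 cm.
Mifflin-St Jeor (male): BMR = 10(88.1818) + 6.25(177.8) − 5(40) + 5 = 881.8182 + 1111.25 − 200 + 5 = 1798.0682 kcal/day.
TEE = 1798.0682 × 1.2 = 2157.6818 kcal/day.
With stress factor 1.2: 2157.6818 × 1.2 = 2589.2182 kcal/day.
Carbohydrate energy = 45% × 2589.2182 = 1165.1482 kcal.
Carbohydrate = 1165.1482 ÷ 4 kcal/g = 291.287 g.

291 g/day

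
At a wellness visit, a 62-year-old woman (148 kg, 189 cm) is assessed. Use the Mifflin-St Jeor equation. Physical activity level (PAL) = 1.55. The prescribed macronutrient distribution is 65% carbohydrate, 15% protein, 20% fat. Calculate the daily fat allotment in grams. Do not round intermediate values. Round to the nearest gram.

Mifflin-St Jeor (female): BMR = 10(148) + 6.25(189) − 5(62) − 161 = 1480 + 1181.25 − 310 − 161 = 2190.25 kcal/day.
TEE = 2190.25 × 1.55 = 3394.8875 kcal/day.
Fat energy = 20% × 3394.8875 = 678.9775 kcal.
Fat = 678.9775 ÷ 9 kcal/g = 75.4419 g.

75 g/day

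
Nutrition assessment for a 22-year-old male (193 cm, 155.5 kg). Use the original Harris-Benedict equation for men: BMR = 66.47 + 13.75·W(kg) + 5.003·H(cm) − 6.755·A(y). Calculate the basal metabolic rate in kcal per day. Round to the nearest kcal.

3022 kcal per day

Harris-Benedict: BMR = 66.47 + 13.75(155.5) + 5.003(193) − 6.755(22) = 3021.564 kcal/day.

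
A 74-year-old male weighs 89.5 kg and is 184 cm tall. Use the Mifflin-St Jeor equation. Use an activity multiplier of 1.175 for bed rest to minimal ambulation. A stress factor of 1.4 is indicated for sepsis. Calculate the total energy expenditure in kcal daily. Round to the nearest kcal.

2764 kcal daily

Mifflin-St Jeor (male): BMR = 10(89.5) + 6.25(184) − 5(74) + 5 = 895 + 1150 − 370 + 5 = 1680 kcal/day.
TEE = BMR × activity factor = 1680 × 1.175 = 1974 kcal/day.
Apply stress factor: 1974 × 1.4 = 2763.6 kcal/day.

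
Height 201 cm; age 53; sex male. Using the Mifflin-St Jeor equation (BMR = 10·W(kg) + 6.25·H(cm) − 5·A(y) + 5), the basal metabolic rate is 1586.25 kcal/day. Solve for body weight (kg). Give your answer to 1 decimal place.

59.0 kg

1586.25 = 10·W + 6.25(201) − 5(53) + 5
10·W = 1586.25 − 996.25 = 590, so W = 59 kg.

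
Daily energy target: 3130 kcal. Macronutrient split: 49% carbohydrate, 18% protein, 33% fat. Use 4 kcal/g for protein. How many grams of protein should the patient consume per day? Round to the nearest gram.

141 g/day

Protein energy = 18% × 3130 = 563.4 kcal.
At 4 kcal/g: 563.4 ÷ 4 = 140.85 g.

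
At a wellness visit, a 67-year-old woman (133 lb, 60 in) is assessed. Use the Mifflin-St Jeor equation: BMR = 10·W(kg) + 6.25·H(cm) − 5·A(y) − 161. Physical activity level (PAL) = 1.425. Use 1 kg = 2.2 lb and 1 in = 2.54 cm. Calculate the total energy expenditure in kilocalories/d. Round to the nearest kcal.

Convert to metric: weight = 133 ÷ 2.2 = 60.4545 kg; height = 60 × 2.54 = 152.4 cm.
Mifflin-St Jeor (female): BMR = 10(60.4545) + 6.25(152.4) − 5(67) − 161 = 604.5455 + 952.5 − 335 − 161 = 1061.0455 kcal/day.
TEE = BMR × activity factor = 1061.0455 × 1.425 = 1511.9898 kcal/day.

1512 kilocalories/d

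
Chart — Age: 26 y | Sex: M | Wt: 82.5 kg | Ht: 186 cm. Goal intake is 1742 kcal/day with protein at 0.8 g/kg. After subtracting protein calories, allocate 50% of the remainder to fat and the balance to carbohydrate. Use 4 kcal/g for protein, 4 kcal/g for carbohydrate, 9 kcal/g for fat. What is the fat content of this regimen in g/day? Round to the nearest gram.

82 g/day

Protein = 0.8 × 82.5 = 66 g → 66 × 4 = 264 kcal.
Non-protein calories = 1742 − 264 = 1478 kcal.
Fat: 50% × 1478 = 739 kcal; carbohydrate: 739 kcal.
Fat: 739 kcal ÷ 9 kcal/g = 82.1111 g.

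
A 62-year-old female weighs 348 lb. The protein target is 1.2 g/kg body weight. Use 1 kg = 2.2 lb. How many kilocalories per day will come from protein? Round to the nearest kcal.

759 kcal/day

Weight in kg = 348 ÷ 2.2 = 158.1818 kg.
Protein = 1.2 g/kg × 158.1818 kg = 189.8182 g/day.
Protein energy = 189.8182 g × 4 kcal/g = 759.2727 kcal/day.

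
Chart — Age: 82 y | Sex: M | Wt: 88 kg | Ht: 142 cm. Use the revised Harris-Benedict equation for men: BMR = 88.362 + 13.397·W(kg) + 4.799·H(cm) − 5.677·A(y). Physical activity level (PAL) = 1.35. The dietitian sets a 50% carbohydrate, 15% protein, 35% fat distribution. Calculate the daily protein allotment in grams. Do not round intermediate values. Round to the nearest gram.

75 g/day

Harris-Benedict: BMR = 88.362 + 13.397(88) + 4.799(142) − 5.677(82) = 1483.242 kcal/day.
TEE = 1483.242 × 1.35 = 2002.3767 kcal/day.
Protein energy = 15% × 2002.3767 = 300.3565 kcal.
Protein = 300.3565 ÷ 4 kcal/g = 75.0891 g.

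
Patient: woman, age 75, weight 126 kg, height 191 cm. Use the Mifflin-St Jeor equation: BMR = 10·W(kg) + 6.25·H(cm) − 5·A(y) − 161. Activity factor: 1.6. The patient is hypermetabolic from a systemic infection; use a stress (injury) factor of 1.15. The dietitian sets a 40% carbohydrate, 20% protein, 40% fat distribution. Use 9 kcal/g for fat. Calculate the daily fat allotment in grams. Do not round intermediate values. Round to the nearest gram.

Mifflin-St Jeor (female): BMR = 10(126) + 6.25(191) − 5(75) − 161 = 1260 + 1193.75 − 375 − 161 = 1917.75 kcal/day.
TEE = 1917.75 × 1.6 = 3068.4 kcal/day.
With stress factor 1.15: 3068.4 × 1.15 = 3528.66 kcal/day.
Fat energy = 40% × 3528.66 = 1411.464 kcal.
Fat = 1411.464 ÷ 9 kcal/g = 156.8293 g.

157 g/day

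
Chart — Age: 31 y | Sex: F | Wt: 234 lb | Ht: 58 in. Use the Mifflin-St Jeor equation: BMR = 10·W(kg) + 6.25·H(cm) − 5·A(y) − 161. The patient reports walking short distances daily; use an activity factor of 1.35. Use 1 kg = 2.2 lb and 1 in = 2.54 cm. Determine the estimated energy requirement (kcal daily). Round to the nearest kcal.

Convert to metric: weight = 234 ÷ 2.2 = 106.3636 kg; height = 58 × 2.54 = 147.32 cm.
Mifflin-St Jeor (female): BMR = 10(106.3636) + 6.25(147.32) − 5(31) − 161 = 1063.6364 + 920.75 − 155 − 161 = 1668.3864 kcal/day.
TEE = BMR × activity factor = 1668.3864 × 1.35 = 2252.3216 kcal/day.

2252 kcal daily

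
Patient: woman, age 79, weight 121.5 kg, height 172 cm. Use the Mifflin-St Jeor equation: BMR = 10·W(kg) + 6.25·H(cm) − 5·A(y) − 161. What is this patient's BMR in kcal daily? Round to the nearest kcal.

1734 kcal daily

Mifflin-St Jeor (female): BMR = 10(121.5) + 6.25(172) − 5(79) − 161 = 1215 + 1075 − 395 − 161 = 1734 kcal/day.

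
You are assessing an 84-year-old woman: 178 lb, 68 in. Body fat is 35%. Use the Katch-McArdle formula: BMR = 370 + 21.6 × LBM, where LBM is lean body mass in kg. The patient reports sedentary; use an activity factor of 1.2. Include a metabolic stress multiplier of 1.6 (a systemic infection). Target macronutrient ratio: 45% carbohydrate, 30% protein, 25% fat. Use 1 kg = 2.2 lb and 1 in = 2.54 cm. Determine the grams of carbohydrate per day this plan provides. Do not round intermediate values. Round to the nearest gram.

Convert to metric: weight = 178 ÷ 2.2 = 80.9091 kg; height = 68 × 2.54 = 172.72 cm.
LBM = 80.9091 × (1 − 0.35) = 52.5909 kg. Katch-McArdle: BMR = 370 + 21.6 × 52.5909 = 1505.9636 kcal/day.
TEE = 1505.9636 × 1.2 = 1807.1564 kcal/day.
With stress factor 1.6: 1807.1564 × 1.6 = 2891.4502 kcal/day.
Carbohydrate energy = 45% × 2891.4502 = 1301.1526 kcal.
Carbohydrate = 1301.1526 ÷ 4 kcal/g = 325.2881 g.

325 g/day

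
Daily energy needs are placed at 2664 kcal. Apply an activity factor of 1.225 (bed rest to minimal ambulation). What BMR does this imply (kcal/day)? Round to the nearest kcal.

2175 kcal/day

BMR = TEE ÷ activity factor = 2664 ÷ 1.225 = 2174.6939 kcal/day.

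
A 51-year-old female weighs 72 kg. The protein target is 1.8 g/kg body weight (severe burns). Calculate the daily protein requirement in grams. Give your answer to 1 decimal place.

Protein = 1.8 g/kg × 72 kg = 129.6 g/day.

129.6 g/day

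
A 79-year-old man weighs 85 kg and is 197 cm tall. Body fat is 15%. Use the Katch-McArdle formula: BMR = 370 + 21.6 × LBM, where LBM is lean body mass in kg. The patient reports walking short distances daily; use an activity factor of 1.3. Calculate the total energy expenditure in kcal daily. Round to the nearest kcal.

2510 kcal daily

LBM = 85 × (1 − 0.15) = 72.25 kg. Katch-McArdle: BMR = 370 + 21.6 × 72.25 = 1930.6 kcal/day.
TEE = BMR × activity factor = 1930.6 × 1.3 = 2509.78 kcal/day.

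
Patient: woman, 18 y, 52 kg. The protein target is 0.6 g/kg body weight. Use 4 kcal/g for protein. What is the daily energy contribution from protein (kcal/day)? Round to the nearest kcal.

Protein = 0.6 g/kg × 52 kg = 31.2 g/day.
Protein energy = 31.2 g × 4 kcal/g = 124.8 kcal/day.

125 kcal/day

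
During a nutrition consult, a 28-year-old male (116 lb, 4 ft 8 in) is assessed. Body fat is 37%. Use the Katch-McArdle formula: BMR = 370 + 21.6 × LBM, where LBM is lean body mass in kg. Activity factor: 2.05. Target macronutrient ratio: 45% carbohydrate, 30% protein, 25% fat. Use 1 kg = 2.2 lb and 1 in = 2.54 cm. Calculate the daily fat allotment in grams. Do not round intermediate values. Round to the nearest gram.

Convert to metric: weight = 116 ÷ 2.2 = 52.7273 kg; height = (4×12 + 8) × 2.54 = 56 × 2.54 = 142.24 cm.
LBM = 52.7273 × (1 − 0.37) = 33.2182 kg. Katch-McArdle: BMR = 370 + 21.6 × 33.2182 = 1087.5127 kcal/day.
TEE = 1087.5127 × 2.05 = 2229.4011 kcal/day.
Fat energy = 25% × 2229.4011 = 557.3503 kcal.
Fat = 557.3503 ÷ 9 kcal/g = 61.9278 g.

62 g/day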